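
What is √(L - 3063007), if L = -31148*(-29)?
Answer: I*√2159715 ≈ 1469.6*I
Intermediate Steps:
L = 903292
√(L - 3063007) = √(903292 - 3063007) = √(-2159715) = I*√2159715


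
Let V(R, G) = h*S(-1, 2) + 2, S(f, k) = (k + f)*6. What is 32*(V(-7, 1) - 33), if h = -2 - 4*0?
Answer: -1376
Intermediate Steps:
h = -2 (h = -2 + 0 = -2)
S(f, k) = 6*f + 6*k (S(f, k) = (f + k)*6 = 6*f + 6*k)
V(R, G) = -10 (V(R, G) = -2*(6*(-1) + 6*2) + 2 = -2*(-6 + 12) + 2 = -2*6 + 2 = -12 + 2 = -10)
32*(V(-7, 1) - 33) = 32*(-10 - 33) = 32*(-43) = -1376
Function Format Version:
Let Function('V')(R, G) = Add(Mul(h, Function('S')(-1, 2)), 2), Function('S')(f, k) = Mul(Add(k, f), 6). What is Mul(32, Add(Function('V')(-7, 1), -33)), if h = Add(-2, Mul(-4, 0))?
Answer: -1376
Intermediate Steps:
h = -2 (h = Add(-2, 0) = -2)
Function('S')(f, k) = Add(Mul(6, f), Mul(6, k)) (Function('S')(f, k) = Mul(Add(f, k), 6) = Add(Mul(6, f), Mul(6, k)))
Function('V')(R, G) = -10 (Function('V')(R, G) = Add(Mul(-2, Add(Mul(6, -1), Mul(6, 2))), 2) = Add(Mul(-2, Add(-6, 12)), 2) = Add(Mul(-2, 6), 2) = Add(-12, 2) = -10)
Mul(32, Add(Function('V')(-7, 1), -33)) = Mul(32, Add(-10, -33)) = Mul(32, -43) = -1376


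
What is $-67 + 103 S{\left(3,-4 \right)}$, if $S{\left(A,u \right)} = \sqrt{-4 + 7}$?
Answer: $-67 + 103 \sqrt{3} \approx 111.4$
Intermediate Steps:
$S{\left(A,u \right)} = \sqrt{3}$
$-67 + 103 S{\left(3,-4 \right)} = -67 + 103 \sqrt{3}$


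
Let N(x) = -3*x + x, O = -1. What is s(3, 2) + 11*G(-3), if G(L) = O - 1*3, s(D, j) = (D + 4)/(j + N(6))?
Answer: -447/10 ≈ -44.700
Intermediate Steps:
N(x) = -2*x
s(D, j) = (4 + D)/(-12 + j) (s(D, j) = (D + 4)/(j - 2*6) = (4 + D)/(j - 12) = (4 + D)/(-12 + j))
G(L) = -4 (G(L) = -1 - 1*3 = -1 - 3 = -4)
s(3, 2) + 11*G(-3) = (4 + 3)/(-12 + 2) + 11*(-4) = 7/(-10) - 44 = -1/10*7 - 44 = -7/10 - 44 = -447/10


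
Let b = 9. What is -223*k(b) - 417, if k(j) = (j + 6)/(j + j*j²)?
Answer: -103697/246 ≈ -421.53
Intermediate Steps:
k(j) = (6 + j)/(j + j³)
-223*k(b) - 417 = -223*(6 + 9)/(9 + 9³) - 417 = -223*15/(9 + 729) - 417 = -223*15/738 - 417 = -223*5/246 - 417 = -1115/246 - 417 = -103697/246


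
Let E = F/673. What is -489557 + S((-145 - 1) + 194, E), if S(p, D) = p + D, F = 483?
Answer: -329439074/673 ≈ -4.8951e+5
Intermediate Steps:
E = 483/673 ≈ 0.71768
S(p, D) = D + p
-489557 + S((-145 - 1) + 194, E) = -489557 + (483/673 + ((-145 - 1) + 194)) = -489557 + (483/673 + (-146 + 194)) = -489557 + (483/673 + 48) = -489557 + 32787/673 = -329439074/673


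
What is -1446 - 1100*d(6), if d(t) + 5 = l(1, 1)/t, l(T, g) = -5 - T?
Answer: 5154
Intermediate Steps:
d(t) = -5 - 6/t (d(t) = -5 + (-5 - 1*1)/t = -5 + (-5 - 1)/t = -5 - 6/t)
-1446 - 1100*d(6) = -1446 - 1100*(-5 - 6/6) = -1446 - 1100*(-5 - 6*1/6) = -1446 - 1100*(-5 - 1) = -1446 - 1100*(-6) = -1446 + 6600 = 5154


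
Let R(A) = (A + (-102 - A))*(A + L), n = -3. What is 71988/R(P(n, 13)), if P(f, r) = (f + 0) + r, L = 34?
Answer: -5999/374 ≈ -16.040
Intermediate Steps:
P(f, r) = f + r
R(A) = -3468 - 102*A (R(A) = (A + (-102 - A))*(A + 34) = -102*(34 + A) = -3468 - 102*A)
71988/R(P(n, 13)) = 71988/(-3468 - 102*(-3 + 13)) = 71988/(-3468 - 102*10) = 71988/(-3468 - 1020) = 71988/(-4488) = 71988*(-1/4488) = -5999/374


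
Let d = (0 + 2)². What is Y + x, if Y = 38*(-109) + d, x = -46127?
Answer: -50265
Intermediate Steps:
d = 4 (d = 2² = 4)
Y = -4138 (Y = 38*(-109) + 4 = -4142 + 4 = -4138)
Y + x = -4138 - 46127 = -50265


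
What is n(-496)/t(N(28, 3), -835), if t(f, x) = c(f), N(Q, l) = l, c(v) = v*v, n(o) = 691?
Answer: 691/9 ≈ 76.778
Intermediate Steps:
c(v) = v**2
t(f, x) = f**2
n(-496)/t(N(28, 3), -835) = 691/(3**2) = 691/9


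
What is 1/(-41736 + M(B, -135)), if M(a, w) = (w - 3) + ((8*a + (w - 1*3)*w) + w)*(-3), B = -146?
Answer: -1/93855 ≈ -1.0655e-5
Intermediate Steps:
M(a, w) = -3 - 24*a - 2*w - 3*w*(-3 + w) (M(a, w) = (-3 + w) + ((8*a + (w - 3)*w) + w)*(-3) = (-3 + w) + ((8*a + (-3 + w)*w) + w)*(-3) = (-3 + w) + ((8*a + w*(-3 + w)) + w)*(-3) = (-3 + w) + (w + 8*a + w*(-3 + w))*(-3) = (-3 + w) + (-24*a - 3*w - 3*w*(-3 + w)) = -3 - 24*a - 2*w - 3*w*(-3 + w))
1/(-41736 + M(B, -135)) = 1/(-41736 + (-3 - 24*(-146) - 3*(-135)² + 7*(-135))) = 1/(-41736 + (-3 + 3504 - 3*18225 - 945)) = 1/(-41736 + (-3 + 3504 - 54675 - 945)) = 1/(-41736 - 52119) = 1/(-93855) = -1/93855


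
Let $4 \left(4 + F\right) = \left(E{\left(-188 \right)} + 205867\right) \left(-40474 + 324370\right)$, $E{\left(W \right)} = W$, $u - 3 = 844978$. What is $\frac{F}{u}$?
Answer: $\frac{14597861342}{844981} \approx 17276.0$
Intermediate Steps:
$u = 844981$ ($u = 3 + 844978 = 844981$)
$F = 14597861342$ ($F = -4 + \frac{\left(-188 + 205867\right) \left(-40474 + 324370\right)}{4} = -4 + \frac{205679 \cdot 283896}{4} = -4 + \frac{1}{4} \cdot 58391445384 = -4 + 14597861346 = 14597861342$)
$\frac{F}{u} = \frac{14597861342}{844981}$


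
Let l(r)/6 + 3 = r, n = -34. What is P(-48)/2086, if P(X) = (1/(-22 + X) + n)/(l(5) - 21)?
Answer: 2381/1314180 ≈ 0.0018118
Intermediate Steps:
l(r) = -18 + 6*r
P(X) = 34/9 - 1/(9*(-22 + X)) (P(X) = (1/(-22 + X) - 34)/((-18 + 6*5) - 21) = (-34 + 1/(-22 + X))/((-18 + 30) - 21) = (-34 + 1/(-22 + X))/(12 - 21) = (-34 + 1/(-22 + X))/(-9) = (-34 + 1/(-22 + X))*(-⅑) = 34/9 - 1/(9*(-22 + X)))
P(-48)/2086 = ((-749 + 34*(-48))/(9*(-22 - 48)))/2086 = ((⅑)*(-749 - 1632)/(-70))*(1/2086) = ((⅑)*(-1/70)*(-2381))*(1/2086) = (2381/630)*(1/2086) = 2381/1314180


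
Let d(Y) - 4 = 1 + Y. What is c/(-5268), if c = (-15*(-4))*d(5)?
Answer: -50/439 ≈ -0.11390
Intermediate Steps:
d(Y) = 5 + Y (d(Y) = 4 + (1 + Y) = 5 + Y)
c = 600 (c = (-15*(-4))*(5 + 5) = 60*10 = 600)
c/(-5268) = 600/(-5268) = 600*(-1/5268) = -50/439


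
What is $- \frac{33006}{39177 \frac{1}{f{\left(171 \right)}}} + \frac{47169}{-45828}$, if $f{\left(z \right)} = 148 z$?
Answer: $- \frac{157541986099}{7388492} \approx -21323.0$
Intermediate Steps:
$- \frac{33006}{39177 \frac{1}{f{\left(171 \right)}}} + \frac{47169}{-45828} = - \frac{33006}{39177 \frac{1}{148 \cdot 171}} + \frac{47169}{-45828} = - \frac{33006}{39177 \cdot \frac{1}{25308}} + 47169 \left(- \frac{1}{45828}\right) = - \frac{33006}{39177 \cdot \frac{1}{25308}} - \frac{5241}{5092} = - \frac{33006}{\frac{4353}{2812}} - \frac{5241}{5092} = \left(-33006\right) \frac{2812}{4353} - \frac{5241}{5092} = - \frac{30937624}{1451} - \frac{5241}{5092} = - \frac{157541986099}{7388492}$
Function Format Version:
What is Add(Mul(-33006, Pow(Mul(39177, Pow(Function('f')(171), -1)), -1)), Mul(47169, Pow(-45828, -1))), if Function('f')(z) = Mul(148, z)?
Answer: Rational(-157541986099, 7388492) ≈ -21323.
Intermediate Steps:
Add(Mul(-33006, Pow(Mul(39177, Pow(Function('f')(171), -1)), -1)), Mul(47169, Pow(-45828, -1))) = Add(Mul(-33006, Pow(Mul(39177, Pow(Mul(148, 171), -1)), -1)), Mul(47169, Pow(-45828, -1))) = Add(Mul(-33006, Pow(Mul(39177, Pow(25308, -1)), -1)), Mul(47169, Rational(-1, 45828))) = Add(Mul(-33006, Pow(Mul(39177, Rational(1, 25308)), -1)), Rational(-5241, 5092)) = Add(Mul(-33006, Pow(Rational(4353, 2812), -1)), Rational(-5241, 5092)) = Add(Mul(-33006, Rational(2812, 4353)), Rational(-5241, 5092)) = Add(Rational(-30937624, 1451), Rational(-5241, 5092)) = Rational(-157541986099, 7388492)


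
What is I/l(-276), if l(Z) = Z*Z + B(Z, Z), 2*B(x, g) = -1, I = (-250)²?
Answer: 125000/152351 ≈ 0.82047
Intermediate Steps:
I = 62500
B(x, g) = -½ (B(x, g) = (½)*(-1) = -½)
l(Z) = -½ + Z² (l(Z) = Z*Z - ½ = Z² - ½ = -½ + Z²)
I/l(-276) = 62500/(-½ + (-276)²) = 62500/(-½ + 76176) = 62500/(152351/2) = 62500*(2/152351) = 125000/152351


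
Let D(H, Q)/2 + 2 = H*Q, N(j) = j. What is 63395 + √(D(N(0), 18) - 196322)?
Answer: 63395 + 3*I*√21814 ≈ 63395.0 + 443.09*I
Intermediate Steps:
D(H, Q) = -4 + 2*H*Q (D(H, Q) = -4 + 2*(H*Q) = -4 + 2*H*Q)
63395 + √(D(N(0), 18) - 196322) = 63395 + √((-4 + 2*0*18) - 196322) = 63395 + √((-4 + 0) - 196322) = 63395 + √(-4 - 196322) = 63395 + √(-196326) = 63395 + 3*I*√21814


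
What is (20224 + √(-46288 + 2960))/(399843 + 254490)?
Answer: 20224/654333 + 8*I*√677/654333 ≈ 0.030908 + 0.00031812*I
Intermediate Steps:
(20224 + √(-46288 + 2960))/(399843 + 254490) = (20224 + √(-43328))/654333 = (20224 + 8*I*√677)*(1/654333) = 20224/654333 + 8*I*√677/654333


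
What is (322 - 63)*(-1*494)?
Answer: -127946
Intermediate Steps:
(322 - 63)*(-1*494) = 259*(-494) = -127946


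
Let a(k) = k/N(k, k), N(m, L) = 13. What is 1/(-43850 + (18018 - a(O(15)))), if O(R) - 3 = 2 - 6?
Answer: -13/335815 ≈ -3.8712e-5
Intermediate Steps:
O(R) = -1 (O(R) = 3 + (2 - 6) = 3 - 4 = -1)
a(k) = k/13
1/(-43850 + (18018 - a(O(15)))) = 1/(-43850 + (18018 - (-1)/13)) = 1/(-43850 + (18018 - 1*(-1/13))) = 1/(-43850 + (18018 + 1/13)) = 1/(-43850 + 234235/13) = 1/(-335815/13) = -13/335815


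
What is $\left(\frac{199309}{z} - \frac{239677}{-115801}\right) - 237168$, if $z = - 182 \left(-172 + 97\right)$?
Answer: $- \frac{53551604018663}{225811950} \approx -2.3715 \cdot 10^{5}$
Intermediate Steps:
$z = 13650$ ($z = \left(-182\right) \left(-75\right) = 13650$)
$\left(\frac{199309}{z} - \frac{239677}{-115801}\right) - 237168 = \left(\frac{199309}{13650} - \frac{239677}{-115801}\right) - 237168 = \left(199309 \cdot \frac{1}{13650} - - \frac{239677}{115801}\right) - 237168 = \left(\frac{199309}{13650} + \frac{239677}{115801}\right) - 237168 = \frac{3764538937}{225811950} - 237168 = - \frac{53551604018663}{225811950}$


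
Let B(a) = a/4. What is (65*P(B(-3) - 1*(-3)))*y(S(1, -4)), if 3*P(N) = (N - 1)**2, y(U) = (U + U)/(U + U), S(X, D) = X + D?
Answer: 1625/48 ≈ 33.854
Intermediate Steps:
S(X, D) = D + X
B(a) = a/4 (B(a) = a*(1/4) = a/4)
y(U) = 1 (y(U) = (2*U)/((2*U)) = (2*U)*(1/(2*U)) = 1)
P(N) = (-1 + N)**2/3 (P(N) = (N - 1)**2/3 = (-1 + N)**2/3)
(65*P(B(-3) - 1*(-3)))*y(S(1, -4)) = (65*((-1 + ((1/4)*(-3) - 1*(-3)))**2/3))*1 = (65*((-1 + (-3/4 + 3))**2/3))*1 = (65*((-1 + 9/4)**2/3))*1 = (65*((5/4)**2/3))*1 = (65*((1/3)*(25/16)))*1 = (65*(25/48))*1 = (1625/48)*1 = 1625/48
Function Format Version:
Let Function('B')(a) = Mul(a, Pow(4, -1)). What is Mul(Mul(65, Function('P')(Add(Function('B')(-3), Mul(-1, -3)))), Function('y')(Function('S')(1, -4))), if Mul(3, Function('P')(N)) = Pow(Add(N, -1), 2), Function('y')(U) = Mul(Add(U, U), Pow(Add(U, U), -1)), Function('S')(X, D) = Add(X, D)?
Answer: Rational(1625, 48) ≈ 33.854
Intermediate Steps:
Function('S')(X, D) = Add(D, X)
Function('B')(a) = Mul(Rational(1, 4), a) (Function('B')(a) = Mul(a, Rational(1, 4)) = Mul(Rational(1, 4), a))
Function('y')(U) = 1 (Function('y')(U) = Mul(Mul(2, U), Pow(Mul(2, U), -1)) = Mul(Mul(2, U), Mul(Rational(1, 2), Pow(U, -1))) = 1)
Function('P')(N) = Mul(Rational(1, 3), Pow(Add(-1, N), 2)) (Function('P')(N) = Mul(Rational(1, 3), Pow(Add(N, -1), 2)) = Mul(Rational(1, 3), Pow(Add(-1, N), 2)))
Mul(Mul(65, Function('P')(Add(Function('B')(-3), Mul(-1, -3)))), Function('y')(Function('S')(1, -4))) = Mul(Mul(65, Mul(Rational(1, 3), Pow(Add(-1, Add(Mul(Rational(1, 4), -3), Mul(-1, -3))), 2))), 1) = Mul(Mul(65, Mul(Rational(1, 3), Pow(Add(-1, Add(Rational(-3, 4), 3)), 2))), 1) = Mul(Mul(65, Mul(Rational(1, 3), Pow(Add(-1, Rational(9, 4)), 2))), 1) = Mul(Mul(65, Mul(Rational(1, 3), Pow(Rational(5, 4), 2))), 1) = Mul(Mul(65, Mul(Rational(1, 3), Rational(25, 16))), 1) = Mul(Mul(65, Rational(25, 48)), 1) = Mul(Rational(1625, 48), 1) = Rational(1625, 48)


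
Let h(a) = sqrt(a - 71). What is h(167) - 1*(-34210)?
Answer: 34210 + 4*sqrt(6) ≈ 34220.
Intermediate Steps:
h(a) = sqrt(-71 + a)
h(167) - 1*(-34210) = sqrt(-71 + 167) - 1*(-34210) = sqrt(96) + 34210 = 4*sqrt(6) + 34210 = 34210 + 4*sqrt(6)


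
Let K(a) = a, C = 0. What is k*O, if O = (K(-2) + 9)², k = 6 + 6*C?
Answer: 294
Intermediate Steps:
k = 6 (k = 6 + 6*0 = 6 + 0 = 6)
O = 49 (O = (-2 + 9)² = 7² = 49)
k*O = 6*49 = 294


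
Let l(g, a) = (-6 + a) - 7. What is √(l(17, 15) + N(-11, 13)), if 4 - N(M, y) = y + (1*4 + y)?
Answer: 2*I*√6 ≈ 4.899*I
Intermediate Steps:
l(g, a) = -13 + a
N(M, y) = -2*y (N(M, y) = 4 - (y + (1*4 + y)) = 4 - (y + (4 + y)) = 4 - (4 + 2*y) = 4 + (-4 - 2*y) = -2*y)
√(l(17, 15) + N(-11, 13)) = √((-13 + 15) - 2*13) = √(2 - 26) = √(-24) = 2*I*√6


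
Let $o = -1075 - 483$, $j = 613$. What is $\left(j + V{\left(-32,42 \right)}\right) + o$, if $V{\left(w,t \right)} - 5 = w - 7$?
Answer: $-979$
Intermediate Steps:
$V{\left(w,t \right)} = -2 + w$ ($V{\left(w,t \right)} = 5 + \left(w - 7\right) = 5 + \left(-7 + w\right) = -2 + w$)
$o = -1558$ ($o = -1075 - 483 = -1558$)
$\left(j + V{\left(-32,42 \right)}\right) + o = \left(613 - 34\right) - 1558 = 579 - 1558 = -979$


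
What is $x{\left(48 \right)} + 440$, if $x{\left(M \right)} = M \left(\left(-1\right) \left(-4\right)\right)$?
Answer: $632$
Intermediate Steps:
$x{\left(M \right)} = 4 M$ ($x{\left(M \right)} = M 4 = 4 M$)
$x{\left(48 \right)} + 440 = 4 \cdot 48 + 440 = 192 + 440 = 632$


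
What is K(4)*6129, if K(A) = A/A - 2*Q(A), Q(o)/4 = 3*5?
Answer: -729351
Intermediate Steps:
Q(o) = 60 (Q(o) = 4*(3*5) = 4*15 = 60)
K(A) = -119 (K(A) = A/A - 2*60 = 1 - 120 = -119)
K(4)*6129 = -119*6129 = -729351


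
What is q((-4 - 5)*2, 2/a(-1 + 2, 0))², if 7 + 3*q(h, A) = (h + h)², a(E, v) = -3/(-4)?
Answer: 1661521/9 ≈ 1.8461e+5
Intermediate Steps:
a(E, v) = ¾ (a(E, v) = -3*(-¼) = ¾)
q(h, A) = -7/3 + 4*h²/3 (q(h, A) = -7/3 + (h + h)²/3 = -7/3 + (2*h)²/3 = -7/3 + (4*h²)/3 = -7/3 + 4*h²/3)
q((-4 - 5)*2, 2/a(-1 + 2, 0))² = (-7/3 + 4*((-4 - 5)*2)²/3)² = (-7/3 + 4*(-9*2)²/3)² = (-7/3 + (4/3)*(-18)²)² = (-7/3 + (4/3)*324)² = (-7/3 + 432)² = (1289/3)² = 1661521/9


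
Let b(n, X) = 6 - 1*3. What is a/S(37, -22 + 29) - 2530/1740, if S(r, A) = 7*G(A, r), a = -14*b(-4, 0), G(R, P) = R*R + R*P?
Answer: -9871/6699 ≈ -1.4735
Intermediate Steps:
b(n, X) = 3 (b(n, X) = 6 - 3 = 3)
G(R, P) = R² + P*R
a = -42 (a = -14*3 = -42)
S(r, A) = 7*A*(A + r) (S(r, A) = 7*(A*(r + A)) = 7*(A*(A + r)) = 7*A*(A + r))
a/S(37, -22 + 29) - 2530/1740 = -42*1/(7*(-22 + 29)*((-22 + 29) + 37)) - 2530/1740 = -42*1/(49*(7 + 37)) - 2530*1/1740 = -42/(7*7*44) - 253/174 = -42/2156 - 253/174 = -42*1/2156 - 253/174 = -3/154 - 253/174 = -9871/6699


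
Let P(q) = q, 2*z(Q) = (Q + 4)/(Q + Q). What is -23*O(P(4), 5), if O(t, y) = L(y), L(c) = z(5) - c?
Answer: 2093/20 ≈ 104.65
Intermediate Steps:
z(Q) = (4 + Q)/(4*Q) (z(Q) = ((Q + 4)/(Q + Q))/2 = ((4 + Q)/((2*Q)))/2 = ((4 + Q)*(1/(2*Q)))/2 = ((4 + Q)/(2*Q))/2 = (4 + Q)/(4*Q))
L(c) = 9/20 - c (L(c) = (¼)*(4 + 5)/5 - c = (¼)*(⅕)*9 - c = 9/20 - c)
O(t, y) = 9/20 - y
-23*O(P(4), 5) = -23*(9/20 - 1*5) = -23*(9/20 - 5) = -23*(-91/20) = 2093/20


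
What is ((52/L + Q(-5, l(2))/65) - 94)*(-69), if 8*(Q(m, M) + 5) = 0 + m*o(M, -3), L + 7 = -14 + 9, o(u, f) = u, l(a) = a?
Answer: 353165/52 ≈ 6791.6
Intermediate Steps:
L = -12 (L = -7 + (-14 + 9) = -7 - 5 = -12)
Q(m, M) = -5 + M*m/8 (Q(m, M) = -5 + (0 + m*M)/8 = -5 + (0 + M*m)/8 = -5 + (M*m)/8 = -5 + M*m/8)
((52/L + Q(-5, l(2))/65) - 94)*(-69) = ((52/(-12) + (-5 + (⅛)*2*(-5))/65) - 94)*(-69) = ((52*(-1/12) + (-5 - 5/4)*(1/65)) - 94)*(-69) = ((-13/3 - 25/4*1/65) - 94)*(-69) = ((-13/3 - 5/52) - 94)*(-69) = (-691/156 - 94)*(-69) = -15355/156*(-69) = 353165/52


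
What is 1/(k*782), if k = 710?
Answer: 1/555220 ≈ 1.8011e-6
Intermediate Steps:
1/(k*782) = 1/(710*782) = (1/710)*(1/782) = 1/555220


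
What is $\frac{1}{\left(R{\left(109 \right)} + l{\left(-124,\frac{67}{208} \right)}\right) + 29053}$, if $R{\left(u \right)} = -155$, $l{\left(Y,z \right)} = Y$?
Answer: $\frac{1}{28774} \approx 3.4754 \cdot 10^{-5}$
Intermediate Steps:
$\frac{1}{\left(R{\left(109 \right)} + l{\left(-124,\frac{67}{208} \right)}\right) + 29053} = \frac{1}{\left(-155 - 124\right) + 29053} = \frac{1}{-279 + 29053} = \frac{1}{28774}$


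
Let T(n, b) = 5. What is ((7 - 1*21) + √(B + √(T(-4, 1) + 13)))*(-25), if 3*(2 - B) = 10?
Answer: 350 - 25*√(-12 + 27*√2)/3 ≈ 307.36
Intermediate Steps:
B = -4/3 (B = 2 - ⅓*10 = 2 - 10/3 = -4/3 ≈ -1.3333)
((7 - 1*21) + √(B + √(T(-4, 1) + 13)))*(-25) = ((7 - 1*21) + √(-4/3 + √(5 + 13)))*(-25) = ((7 - 21) + √(-4/3 + √18))*(-25) = (-14 + √(-4/3 + 3*√2))*(-25) = 350 - 25*√(-4/3 + 3*√2)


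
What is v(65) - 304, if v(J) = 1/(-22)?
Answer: -6689/22 ≈ -304.05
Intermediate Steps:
v(J) = -1/22
v(65) - 304 = -1/22 - 304 = -6689/22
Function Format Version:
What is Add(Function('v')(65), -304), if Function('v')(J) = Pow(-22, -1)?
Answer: Rational(-6689, 22) ≈ -304.05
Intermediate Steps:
Function('v')(J) = Rational(-1, 22)
Add(Function('v')(65), -304) = Add(Rational(-1, 22), -304) = Rational(-6689, 22)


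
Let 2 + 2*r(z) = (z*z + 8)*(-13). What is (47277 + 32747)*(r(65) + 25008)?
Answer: -200660180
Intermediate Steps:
r(z) = -53 - 13*z**2/2 (r(z) = -1 + ((z*z + 8)*(-13))/2 = -1 + ((z**2 + 8)*(-13))/2 = -1 + ((8 + z**2)*(-13))/2 = -1 + (-104 - 13*z**2)/2 = -1 + (-52 - 13*z**2/2) = -53 - 13*z**2/2)
(47277 + 32747)*(r(65) + 25008) = (47277 + 32747)*((-53 - 13/2*65**2) + 25008) = 80024*((-53 - 13/2*4225) + 25008) = 80024*((-53 - 54925/2) + 25008) = 80024*(-55031/2 + 25008) = 80024*(-5015/2) = -200660180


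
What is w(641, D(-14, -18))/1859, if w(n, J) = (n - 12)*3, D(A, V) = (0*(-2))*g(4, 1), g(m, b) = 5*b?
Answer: 1887/1859 ≈ 1.0151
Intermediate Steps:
D(A, V) = 0 (D(A, V) = (0*(-2))*(5*1) = 0*5 = 0)
w(n, J) = -36 + 3*n (w(n, J) = (-12 + n)*3 = -36 + 3*n)
w(641, D(-14, -18))/1859 = (-36 + 3*641)/1859 = (-36 + 1923)*(1/1859) = 1887*(1/1859) = 1887/1859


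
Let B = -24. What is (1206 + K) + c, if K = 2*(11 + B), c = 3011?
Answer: 4191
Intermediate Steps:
K = -26 (K = 2*(11 - 24) = 2*(-13) = -26)
(1206 + K) + c = (1206 - 26) + 3011 = 1180 + 3011 = 4191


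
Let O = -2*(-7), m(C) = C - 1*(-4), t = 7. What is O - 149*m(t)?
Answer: -1625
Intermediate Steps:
m(C) = 4 + C (m(C) = C + 4 = 4 + C)
O = 14
O - 149*m(t) = 14 - 149*(4 + 7) = 14 - 149*11 = 14 - 1639 = -1625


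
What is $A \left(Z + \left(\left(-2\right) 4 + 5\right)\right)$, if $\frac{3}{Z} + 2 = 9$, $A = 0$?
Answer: $0$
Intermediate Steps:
$Z = \frac{3}{7}$ ($Z = \frac{3}{-2 + 9} = \frac{3}{7} \approx 0.42857$)
$A \left(Z + \left(\left(-2\right) 4 + 5\right)\right) = 0 \left(\frac{3}{7} + \left(\left(-2\right) 4 + 5\right)\right) = 0 \left(\frac{3}{7} + \left(-8 + 5\right)\right) = 0 \left(\frac{3}{7} - 3\right) = 0 \left(- \frac{18}{7}\right) = 0$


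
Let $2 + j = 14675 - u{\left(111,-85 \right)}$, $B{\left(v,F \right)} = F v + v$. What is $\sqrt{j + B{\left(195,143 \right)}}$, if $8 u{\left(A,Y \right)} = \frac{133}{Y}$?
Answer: $\frac{61 \sqrt{1328210}}{340} \approx 206.77$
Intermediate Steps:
$B{\left(v,F \right)} = v + F v$
$u{\left(A,Y \right)} = \frac{133}{8 Y}$ ($u{\left(A,Y \right)} = \frac{133 \frac{1}{Y}}{8} = \frac{133}{8 Y}$)
$j = \frac{9977773}{680}$ ($j = -2 + \left(14675 - \frac{133}{8 \left(-85\right)}\right) = -2 + \left(14675 - \frac{133}{8} \left(- \frac{1}{85}\right)\right) = -2 + \left(14675 - - \frac{133}{680}\right) = -2 + \left(14675 + \frac{133}{680}\right) = -2 + \frac{9979133}{680} = \frac{9977773}{680} \approx 14673.0$)
$\sqrt{j + B{\left(195,143 \right)}} = \sqrt{\frac{9977773}{680} + 195 \left(1 + 143\right)} = \sqrt{\frac{9977773}{680} + 195 \cdot 144} = \sqrt{\frac{9977773}{680} + 28080} = \sqrt{\frac{29072173}{680}} = \frac{61 \sqrt{1328210}}{340}$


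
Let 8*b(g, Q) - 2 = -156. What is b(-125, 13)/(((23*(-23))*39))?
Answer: 77/82524 ≈ 0.00093306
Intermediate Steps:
b(g, Q) = -77/4 (b(g, Q) = 1/4 + (1/8)*(-156) = 1/4 - 39/2 = -77/4)
b(-125, 13)/(((23*(-23))*39)) = -77/(4*((23*(-23))*39)) = -77/(4*((-529*39))) = -77/4/(-20631) = -77/4*(-1/20631) = 77/82524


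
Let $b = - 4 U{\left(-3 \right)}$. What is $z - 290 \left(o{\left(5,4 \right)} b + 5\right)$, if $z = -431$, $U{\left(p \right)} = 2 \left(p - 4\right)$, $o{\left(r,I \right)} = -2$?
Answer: $30599$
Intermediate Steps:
$U{\left(p \right)} = -8 + 2 p$ ($U{\left(p \right)} = 2 \left(-4 + p\right) = -8 + 2 p$)
$b = 56$ ($b = - 4 \left(-8 + 2 \left(-3\right)\right) = - 4 \left(-8 - 6\right) = \left(-4\right) \left(-14\right) = 56$)
$z - 290 \left(o{\left(5,4 \right)} b + 5\right) = -431 - 290 \left(\left(-2\right) 56 + 5\right) = -431 - 290 \left(-112 + 5\right) = -431 - -31030 = -431 + 31030 = 30599$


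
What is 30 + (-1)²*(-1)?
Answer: 29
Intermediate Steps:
30 + (-1)²*(-1) = 30 + 1*(-1) = 30 - 1 = 29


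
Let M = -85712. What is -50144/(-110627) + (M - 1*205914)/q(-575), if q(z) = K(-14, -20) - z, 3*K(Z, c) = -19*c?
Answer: -96679575386/232869835 ≈ -415.17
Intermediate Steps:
K(Z, c) = -19*c/3 (K(Z, c) = (-19*c)/3 = -19*c/3)
q(z) = 380/3 - z (q(z) = -19/3*(-20) - z = 380/3 - z)
-50144/(-110627) + (M - 1*205914)/q(-575) = -50144/(-110627) + (-85712 - 1*205914)/(380/3 - 1*(-575)) = -50144*(-1/110627) + (-85712 - 205914)/(380/3 + 575) = 50144/110627 - 291626/2105/3 = 50144/110627 - 291626*3/2105 = 50144/110627 - 874878/2105 = -96679575386/232869835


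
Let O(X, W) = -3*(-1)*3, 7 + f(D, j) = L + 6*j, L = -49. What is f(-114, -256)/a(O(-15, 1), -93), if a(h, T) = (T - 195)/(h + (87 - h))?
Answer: 5771/12 ≈ 480.92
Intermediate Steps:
f(D, j) = -56 + 6*j (f(D, j) = -7 + (-49 + 6*j) = -56 + 6*j)
O(X, W) = 9 (O(X, W) = 3*3 = 9)
a(h, T) = -65/29 + T/87 (a(h, T) = (-195 + T)/87 = (-195 + T)*(1/87) = -65/29 + T/87)
f(-114, -256)/a(O(-15, 1), -93) = (-56 + 6*(-256))/(-65/29 + (1/87)*(-93)) = (-56 - 1536)/(-65/29 - 31/29) = -1592/(-96/29) = -1592*(-29/96) = 5771/12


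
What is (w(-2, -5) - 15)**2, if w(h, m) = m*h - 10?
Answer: 225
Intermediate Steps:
w(h, m) = -10 + h*m (w(h, m) = h*m - 10 = -10 + h*m)
(w(-2, -5) - 15)**2 = ((-10 - 2*(-5)) - 15)**2 = ((-10 + 10) - 15)**2 = (0 - 15)**2 = (-15)**2 = 225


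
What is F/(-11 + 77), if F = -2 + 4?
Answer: 1/33 ≈ 0.030303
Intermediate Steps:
F = 2
F/(-11 + 77) = 2/(-11 + 77) = 2/66 = 2*(1/66) = 1/33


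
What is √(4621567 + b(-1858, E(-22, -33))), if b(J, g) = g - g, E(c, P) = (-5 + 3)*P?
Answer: √4621567 ≈ 2149.8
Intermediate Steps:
E(c, P) = -2*P
b(J, g) = 0
√(4621567 + b(-1858, E(-22, -33))) = √(4621567 + 0) = √4621567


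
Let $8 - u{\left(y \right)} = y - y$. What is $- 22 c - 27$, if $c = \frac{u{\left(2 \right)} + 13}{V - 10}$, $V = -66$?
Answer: $- \frac{795}{38} \approx -20.921$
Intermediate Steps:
$u{\left(y \right)} = 8$ ($u{\left(y \right)} = 8 - \left(y - y\right) = 8 - 0 = 8 + 0 = 8$)
$c = - \frac{21}{76}$ ($c = \frac{8 + 13}{-66 - 10} = \frac{21}{-76} = 21 \left(- \frac{1}{76}\right) = - \frac{21}{76} \approx -0.27632$)
$- 22 c - 27 = \left(-22\right) \left(- \frac{21}{76}\right) - 27 = \frac{231}{38} - 27 = - \frac{795}{38}$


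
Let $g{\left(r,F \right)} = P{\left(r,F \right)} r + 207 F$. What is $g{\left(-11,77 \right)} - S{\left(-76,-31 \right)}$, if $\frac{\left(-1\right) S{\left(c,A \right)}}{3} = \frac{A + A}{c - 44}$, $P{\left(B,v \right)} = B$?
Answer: $\frac{321231}{20} \approx 16062.0$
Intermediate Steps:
$S{\left(c,A \right)} = - \frac{6 A}{-44 + c}$ ($S{\left(c,A \right)} = - 3 \frac{A + A}{c - 44} = - 3 \frac{2 A}{c + \left(-101 + 57\right)} = - 3 \frac{2 A}{c - 44} = - 3 \frac{2 A}{-44 + c} = - \frac{6 A}{-44 + c}$)
$g{\left(r,F \right)} = r^{2} + 207 F$ ($g{\left(r,F \right)} = r r + 207 F = r^{2} + 207 F$)
$g{\left(-11,77 \right)} - S{\left(-76,-31 \right)} = \left(\left(-11\right)^{2} + 207 \cdot 77\right) - \left(-6\right) \left(-31\right) \frac{1}{-44 - 76} = \left(121 + 15939\right) - \left(-6\right) \left(-31\right) \frac{1}{-120} = 16060 - \left(-6\right) \left(-31\right) \left(- \frac{1}{120}\right) = 16060 - - \frac{31}{20} = 16060 + \frac{31}{20} = \frac{321231}{20}$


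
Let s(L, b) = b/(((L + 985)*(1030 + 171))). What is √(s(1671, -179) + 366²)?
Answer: √85189161609400462/797464 ≈ 366.00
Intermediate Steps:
s(L, b) = b/(1182985 + 1201*L) (s(L, b) = b/(((985 + L)*1201)) = b/(1182985 + 1201*L))
√(s(1671, -179) + 366²) = √((1/1201)*(-179)/(985 + 1671) + 366²) = √((1/1201)*(-179)/2656 + 133956) = √((1/1201)*(-179)*(1/2656) + 133956) = √(-179/3189856 + 133956) = √(427300350157/3189856) = √85189161609400462/797464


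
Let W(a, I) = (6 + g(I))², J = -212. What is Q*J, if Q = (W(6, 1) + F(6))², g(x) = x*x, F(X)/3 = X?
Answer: -951668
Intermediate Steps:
F(X) = 3*X
g(x) = x²
W(a, I) = (6 + I²)²
Q = 4489 (Q = ((6 + 1²)² + 3*6)² = ((6 + 1)² + 18)² = (7² + 18)² = (49 + 18)² = 67² = 4489)
Q*J = 4489*(-212) = -951668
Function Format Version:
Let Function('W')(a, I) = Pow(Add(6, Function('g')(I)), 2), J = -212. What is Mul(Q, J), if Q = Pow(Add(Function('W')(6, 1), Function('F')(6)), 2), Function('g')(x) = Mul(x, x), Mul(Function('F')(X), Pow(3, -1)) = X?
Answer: -951668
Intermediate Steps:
Function('F')(X) = Mul(3, X)
Function('g')(x) = Pow(x, 2)
Function('W')(a, I) = Pow(Add(6, Pow(I, 2)), 2)
Q = 4489 (Q = Pow(Add(Pow(Add(6, Pow(1, 2)), 2), Mul(3, 6)), 2) = Pow(Add(Pow(Add(6, 1), 2), 18), 2) = Pow(Add(Pow(7, 2), 18), 2) = Pow(Add(49, 18), 2) = Pow(67, 2) = 4489)
Mul(Q, J) = Mul(4489, -212) = -951668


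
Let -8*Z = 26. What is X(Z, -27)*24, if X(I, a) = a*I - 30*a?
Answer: 21546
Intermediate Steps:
Z = -13/4 (Z = -⅛*26 = -13/4 ≈ -3.2500)
X(I, a) = -30*a + I*a (X(I, a) = I*a - 30*a = -30*a + I*a)
X(Z, -27)*24 = -27*(-30 - 13/4)*24 = -27*(-133/4)*24 = (3591/4)*24 = 21546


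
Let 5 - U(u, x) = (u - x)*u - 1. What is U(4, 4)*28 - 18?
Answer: 150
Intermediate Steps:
U(u, x) = 6 - u*(u - x) (U(u, x) = 5 - ((u - x)*u - 1) = 5 - (u*(u - x) - 1) = 5 - (-1 + u*(u - x)) = 5 + (1 - u*(u - x)) = 6 - u*(u - x))
U(4, 4)*28 - 18 = (6 - 1*4² + 4*4)*28 - 18 = (6 - 1*16 + 16)*28 - 18 = (6 - 16 + 16)*28 - 18 = 6*28 - 18 = 168 - 18 = 150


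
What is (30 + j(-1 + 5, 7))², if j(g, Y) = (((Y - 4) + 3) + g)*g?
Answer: 4900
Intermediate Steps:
j(g, Y) = g*(-1 + Y + g) (j(g, Y) = (((-4 + Y) + 3) + g)*g = ((-1 + Y) + g)*g = (-1 + Y + g)*g = g*(-1 + Y + g))
(30 + j(-1 + 5, 7))² = (30 + (-1 + 5)*(-1 + 7 + (-1 + 5)))² = (30 + 4*(-1 + 7 + 4))² = (30 + 4*10)² = (30 + 40)² = 70² = 4900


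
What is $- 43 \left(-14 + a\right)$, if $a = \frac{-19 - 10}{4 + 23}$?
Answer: $\frac{17501}{27} \approx 648.19$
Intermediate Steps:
$a = - \frac{29}{27}$ ($a = \frac{-19 - 10}{27} = \left(-29\right) \frac{1}{27} = - \frac{29}{27} \approx -1.0741$)
$- 43 \left(-14 + a\right) = - 43 \left(-14 - \frac{29}{27}\right) = \left(-43\right) \left(- \frac{407}{27}\right) = \frac{17501}{27}$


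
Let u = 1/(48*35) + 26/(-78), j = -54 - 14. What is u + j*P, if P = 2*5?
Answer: -1142959/1680 ≈ -680.33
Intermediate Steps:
j = -68
u = -559/1680 (u = (1/48)*(1/35) + 26*(-1/78) = 1/1680 - ⅓ = -559/1680 ≈ -0.33274)
P = 10
u + j*P = -559/1680 - 68*10 = -559/1680 - 680 = -1142959/1680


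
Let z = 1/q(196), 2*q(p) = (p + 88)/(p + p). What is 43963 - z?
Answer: 3121177/71 ≈ 43960.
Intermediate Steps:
q(p) = (88 + p)/(4*p) (q(p) = ((p + 88)/(p + p))/2 = ((88 + p)/((2*p)))/2 = ((88 + p)*(1/(2*p)))/2 = ((88 + p)/(2*p))/2 = (88 + p)/(4*p))
z = 196/71 (z = 1/((1/4)*(88 + 196)/196) = 1/((1/4)*(1/196)*284) = 1/(71/196) = 196/71 ≈ 2.7606)
43963 - z = 43963 - 1*196/71 = 43963 - 196/71 = 3121177/71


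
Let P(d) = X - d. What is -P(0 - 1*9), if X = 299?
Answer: -308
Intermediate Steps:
P(d) = 299 - d
-P(0 - 1*9) = -(299 - (0 - 1*9)) = -(299 - (0 - 9)) = -(299 - 1*(-9)) = -(299 + 9) = -1*308 = -308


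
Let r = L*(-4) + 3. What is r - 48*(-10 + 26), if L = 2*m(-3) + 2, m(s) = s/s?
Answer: -781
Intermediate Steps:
m(s) = 1
L = 4 (L = 2*1 + 2 = 2 + 2 = 4)
r = -13 (r = 4*(-4) + 3 = -16 + 3 = -13)
r - 48*(-10 + 26) = -13 - 48*(-10 + 26) = -13 - 48*16 = -13 - 768 = -781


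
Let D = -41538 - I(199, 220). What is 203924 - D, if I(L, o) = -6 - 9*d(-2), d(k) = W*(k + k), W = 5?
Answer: 245636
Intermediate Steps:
d(k) = 10*k (d(k) = 5*(k + k) = 5*(2*k) = 10*k)
I(L, o) = 174 (I(L, o) = -6 - 90*(-2) = -6 - 9*(-20) = -6 + 180 = 174)
D = -41712 (D = -41538 - 1*174 = -41538 - 174 = -41712)
203924 - D = 203924 - 1*(-41712) = 203924 + 41712 = 245636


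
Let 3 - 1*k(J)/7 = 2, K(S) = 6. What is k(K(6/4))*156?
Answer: 1092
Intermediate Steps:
k(J) = 7 (k(J) = 21 - 7*2 = 21 - 14 = 7)
k(K(6/4))*156 = 7*156 = 1092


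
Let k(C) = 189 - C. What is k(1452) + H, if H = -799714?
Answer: -800977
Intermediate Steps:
k(1452) + H = (189 - 1*1452) - 799714 = (189 - 1452) - 799714 = -1263 - 799714 = -800977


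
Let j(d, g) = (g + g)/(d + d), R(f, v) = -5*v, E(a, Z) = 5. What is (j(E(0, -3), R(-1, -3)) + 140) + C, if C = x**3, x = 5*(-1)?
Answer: 18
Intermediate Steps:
x = -5
j(d, g) = g/d (j(d, g) = (2*g)/((2*d)) = (2*g)*(1/(2*d)) = g/d)
C = -125 (C = (-5)**3 = -125)
(j(E(0, -3), R(-1, -3)) + 140) + C = (-5*(-3)/5 + 140) - 125 = (15*(1/5) + 140) - 125 = (3 + 140) - 125 = 143 - 125 = 18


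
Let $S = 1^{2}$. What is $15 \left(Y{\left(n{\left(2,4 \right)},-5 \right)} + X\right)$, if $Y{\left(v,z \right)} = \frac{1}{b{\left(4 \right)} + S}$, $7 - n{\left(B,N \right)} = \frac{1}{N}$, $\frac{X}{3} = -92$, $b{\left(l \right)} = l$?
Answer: $-4137$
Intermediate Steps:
$X = -276$ ($X = 3 \left(-92\right) = -276$)
$n{\left(B,N \right)} = 7 - \frac{1}{N}$
$S = 1$
$Y{\left(v,z \right)} = \frac{1}{5}$ ($Y{\left(v,z \right)} = \frac{1}{4 + 1} = \frac{1}{5}$)
$15 \left(Y{\left(n{\left(2,4 \right)},-5 \right)} + X\right) = 15 \left(\frac{1}{5} - 276\right) = 15 \left(- \frac{1379}{5}\right) = -4137$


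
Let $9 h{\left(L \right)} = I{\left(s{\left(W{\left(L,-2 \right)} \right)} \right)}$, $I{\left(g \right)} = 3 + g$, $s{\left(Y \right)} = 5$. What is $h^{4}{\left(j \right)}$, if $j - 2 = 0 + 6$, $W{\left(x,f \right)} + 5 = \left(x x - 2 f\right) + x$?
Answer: $\frac{4096}{6561} \approx 0.6243$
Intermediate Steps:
$W{\left(x,f \right)} = -5 + x + x^{2} - 2 f$ ($W{\left(x,f \right)} = -5 - \left(- x + 2 f - x x\right) = -5 - \left(- x - x^{2} + 2 f\right) = -5 + \left(x + x^{2} - 2 f\right) = -5 + x + x^{2} - 2 f$)
$j = 8$ ($j = 2 + \left(0 + 6\right) = 2 + 6 = 8$)
$h{\left(L \right)} = \frac{8}{9}$ ($h{\left(L \right)} = \frac{3 + 5}{9} = \frac{1}{9} \cdot 8 = \frac{8}{9}$)
$h^{4}{\left(j \right)} = \left(\frac{8}{9}\right)^{4} = \frac{4096}{6561}$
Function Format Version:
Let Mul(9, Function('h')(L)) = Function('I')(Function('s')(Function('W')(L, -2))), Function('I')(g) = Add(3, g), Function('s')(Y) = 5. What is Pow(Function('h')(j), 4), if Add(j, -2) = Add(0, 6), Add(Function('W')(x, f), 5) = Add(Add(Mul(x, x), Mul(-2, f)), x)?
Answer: Rational(4096, 6561) ≈ 0.62430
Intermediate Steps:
Function('W')(x, f) = Add(-5, x, Pow(x, 2), Mul(-2, f)) (Function('W')(x, f) = Add(-5, Add(Add(Mul(x, x), Mul(-2, f)), x)) = Add(-5, Add(Add(Pow(x, 2), Mul(-2, f)), x)) = Add(-5, Add(x, Pow(x, 2), Mul(-2, f))) = Add(-5, x, Pow(x, 2), Mul(-2, f)))
j = 8 (j = Add(2, Add(0, 6)) = Add(2, 6) = 8)
Function('h')(L) = Rational(8, 9) (Function('h')(L) = Mul(Rational(1, 9), Add(3, 5)) = Mul(Rational(1, 9), 8) = Rational(8, 9))
Pow(Function('h')(j), 4) = Pow(Rational(8, 9), 4) = Rational(4096, 6561)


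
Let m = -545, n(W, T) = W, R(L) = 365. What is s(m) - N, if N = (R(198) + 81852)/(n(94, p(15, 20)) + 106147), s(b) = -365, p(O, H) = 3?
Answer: -38860182/106241 ≈ -365.77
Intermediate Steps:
N = 82217/106241 (N = (365 + 81852)/(94 + 106147) = 82217/106241 ≈ 0.77387)
s(m) - N = -365 - 1*82217/106241 = -365 - 82217/106241 = -38860182/106241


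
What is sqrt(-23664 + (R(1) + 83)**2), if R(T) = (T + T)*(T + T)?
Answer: I*sqrt(16095) ≈ 126.87*I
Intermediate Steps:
R(T) = 4*T**2 (R(T) = (2*T)*(2*T) = 4*T**2)
sqrt(-23664 + (R(1) + 83)**2) = sqrt(-23664 + (4*1**2 + 83)**2) = sqrt(-23664 + (4*1 + 83)**2) = sqrt(-23664 + (4 + 83)**2) = sqrt(-23664 + 87**2) = sqrt(-23664 + 7569) = sqrt(-16095) = I*sqrt(16095)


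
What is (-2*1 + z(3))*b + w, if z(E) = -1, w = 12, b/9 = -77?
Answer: 2091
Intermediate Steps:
b = -693 (b = 9*(-77) = -693)
(-2*1 + z(3))*b + w = (-2*1 - 1)*(-693) + 12 = (-2 - 1)*(-693) + 12 = -3*(-693) + 12 = 2079 + 12 = 2091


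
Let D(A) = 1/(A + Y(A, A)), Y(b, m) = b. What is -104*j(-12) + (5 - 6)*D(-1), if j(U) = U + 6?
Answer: 1249/2 ≈ 624.50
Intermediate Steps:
j(U) = 6 + U
D(A) = 1/(2*A) (D(A) = 1/(A + A) = 1/(2*A))
-104*j(-12) + (5 - 6)*D(-1) = -104*(6 - 12) + (5 - 6)*((1/2)/(-1)) = -104*(-6) - (-1)/2 = 624 - 1*(-1/2) = 624 + 1/2 = 1249/2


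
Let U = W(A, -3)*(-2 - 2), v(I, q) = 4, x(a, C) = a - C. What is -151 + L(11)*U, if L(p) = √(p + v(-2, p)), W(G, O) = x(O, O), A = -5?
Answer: -151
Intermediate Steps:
W(G, O) = 0 (W(G, O) = O - O = 0)
L(p) = √(4 + p) (L(p) = √(p + 4) = √(4 + p))
U = 0 (U = 0*(-2 - 2) = 0*(-4) = 0)
-151 + L(11)*U = -151 + √(4 + 11)*0 = -151 + √15*0 = -151 + 0 = -151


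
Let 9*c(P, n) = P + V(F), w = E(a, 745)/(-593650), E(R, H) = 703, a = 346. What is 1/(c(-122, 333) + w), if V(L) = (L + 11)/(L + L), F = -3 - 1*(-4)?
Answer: -5342850/68869727 ≈ -0.077579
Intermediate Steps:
F = 1 (F = -3 + 4 = 1)
V(L) = (11 + L)/(2*L) (V(L) = (11 + L)/((2*L)) = (11 + L)*(1/(2*L)) = (11 + L)/(2*L))
w = -703/593650 (w = 703/(-593650) = 703*(-1/593650) = -703/593650 ≈ -0.0011842)
c(P, n) = ⅔ + P/9 (c(P, n) = (P + (½)*(11 + 1)/1)/9 = (P + (½)*1*12)/9 = (P + 6)/9 = (6 + P)/9 = ⅔ + P/9)
1/(c(-122, 333) + w) = 1/((⅔ + (⅑)*(-122)) - 703/593650) = 1/((⅔ - 122/9) - 703/593650) = 1/(-116/9 - 703/593650) = 1/(-68869727/5342850) = -5342850/68869727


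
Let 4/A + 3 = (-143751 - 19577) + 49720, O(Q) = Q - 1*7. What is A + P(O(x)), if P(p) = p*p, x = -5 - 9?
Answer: 50102447/113611 ≈ 441.00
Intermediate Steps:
x = -14
O(Q) = -7 + Q (O(Q) = Q - 7 = -7 + Q)
P(p) = p²
A = -4/113611 (A = 4/(-3 + ((-143751 - 19577) + 49720)) = 4/(-3 + (-163328 + 49720)) = 4/(-3 - 113608) = 4/(-113611) = 4*(-1/113611) = -4/113611 ≈ -3.5208e-5)
A + P(O(x)) = -4/113611 + (-7 - 14)² = -4/113611 + (-21)² = -4/113611 + 441 = 50102447/113611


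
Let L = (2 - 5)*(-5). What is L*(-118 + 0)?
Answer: -1770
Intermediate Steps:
L = 15 (L = -3*(-5) = 15)
L*(-118 + 0) = 15*(-118 + 0) = 15*(-118) = -1770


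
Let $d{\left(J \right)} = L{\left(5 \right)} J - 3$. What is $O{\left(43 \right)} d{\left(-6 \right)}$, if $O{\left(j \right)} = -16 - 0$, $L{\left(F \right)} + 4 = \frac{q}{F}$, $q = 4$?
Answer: $- \frac{1296}{5} \approx -259.2$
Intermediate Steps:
$L{\left(F \right)} = -4 + \frac{4}{F}$
$d{\left(J \right)} = -3 - \frac{16 J}{5}$ ($d{\left(J \right)} = \left(-4 + \frac{4}{5}\right) J - 3 = - \frac{16 J}{5} - 3 = -3 - \frac{16 J}{5}$)
$O{\left(j \right)} = -16$ ($O{\left(j \right)} = -16 + 0 = -16$)
$O{\left(43 \right)} d{\left(-6 \right)} = - 16 \left(-3 - - \frac{96}{5}\right) = - 16 \left(-3 + \frac{96}{5}\right) = \left(-16\right) \frac{81}{5} = - \frac{1296}{5}$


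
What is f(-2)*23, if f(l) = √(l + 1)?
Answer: 23*I ≈ 23.0*I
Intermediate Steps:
f(l) = √(1 + l)
f(-2)*23 = √(1 - 2)*23 = √(-1)*23 = I*23 = 23*I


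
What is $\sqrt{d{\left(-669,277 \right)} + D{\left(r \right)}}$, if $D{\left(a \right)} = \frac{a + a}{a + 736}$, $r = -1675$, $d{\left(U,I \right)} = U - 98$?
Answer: $\frac{i \sqrt{673134357}}{939} \approx 27.63 i$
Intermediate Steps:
$d{\left(U,I \right)} = -98 + U$ ($d{\left(U,I \right)} = U - 98 = -98 + U$)
$D{\left(a \right)} = \frac{2 a}{736 + a}$
$\sqrt{d{\left(-669,277 \right)} + D{\left(r \right)}} = \sqrt{\left(-98 - 669\right) + 2 \left(-1675\right) \frac{1}{736 - 1675}} = \sqrt{-767 + 2 \left(-1675\right) \frac{1}{-939}} = \sqrt{-767 + 2 \left(-1675\right) \left(- \frac{1}{939}\right)} = \sqrt{-767 + \frac{3350}{939}} = \sqrt{- \frac{716863}{939}} = \frac{i \sqrt{673134357}}{939}$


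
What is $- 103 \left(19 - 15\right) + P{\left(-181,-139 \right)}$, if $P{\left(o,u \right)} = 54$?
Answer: $-358$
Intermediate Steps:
$- 103 \left(19 - 15\right) + P{\left(-181,-139 \right)} = - 103 \left(19 - 15\right) + 54 = \left(-103\right) 4 + 54 = -412 + 54 = -358$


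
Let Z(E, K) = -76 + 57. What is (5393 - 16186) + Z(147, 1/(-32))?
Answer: -10812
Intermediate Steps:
Z(E, K) = -19
(5393 - 16186) + Z(147, 1/(-32)) = (5393 - 16186) - 19 = -10793 - 19 = -10812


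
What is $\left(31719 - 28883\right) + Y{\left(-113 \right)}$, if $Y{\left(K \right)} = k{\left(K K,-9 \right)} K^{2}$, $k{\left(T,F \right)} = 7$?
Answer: $92219$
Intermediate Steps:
$Y{\left(K \right)} = 7 K^{2}$
$\left(31719 - 28883\right) + Y{\left(-113 \right)} = \left(31719 - 28883\right) + 7 \left(-113\right)^{2} = 2836 + 7 \cdot 12769 = 2836 + 89383 = 92219$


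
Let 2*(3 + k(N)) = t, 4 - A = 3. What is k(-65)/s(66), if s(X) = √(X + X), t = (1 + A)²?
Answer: -√33/66 ≈ -0.087039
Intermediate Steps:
A = 1 (A = 4 - 1*3 = 4 - 3 = 1)
t = 4 (t = (1 + 1)² = 2² = 4)
s(X) = √2*√X (s(X) = √(2*X) = √2*√X)
k(N) = -1 (k(N) = -3 + (½)*4 = -3 + 2 = -1)
k(-65)/s(66) = -1/(√2*√66) = -1/(2*√33) = -√33/66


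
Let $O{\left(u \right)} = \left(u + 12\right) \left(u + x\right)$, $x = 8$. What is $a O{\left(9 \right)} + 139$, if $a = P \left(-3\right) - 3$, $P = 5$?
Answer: $-6287$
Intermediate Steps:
$a = -18$ ($a = 5 \left(-3\right) - 3 = -15 - 3 = -18$)
$O{\left(u \right)} = \left(8 + u\right) \left(12 + u\right)$ ($O{\left(u \right)} = \left(u + 12\right) \left(u + 8\right) = \left(12 + u\right) \left(8 + u\right) = \left(8 + u\right) \left(12 + u\right)$)
$a O{\left(9 \right)} + 139 = - 18 \left(96 + 9^{2} + 20 \cdot 9\right) + 139 = - 18 \left(96 + 81 + 180\right) + 139 = \left(-18\right) 357 + 139 = -6426 + 139 = -6287$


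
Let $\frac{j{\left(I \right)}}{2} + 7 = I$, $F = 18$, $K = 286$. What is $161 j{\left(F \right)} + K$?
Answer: $3828$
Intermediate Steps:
$j{\left(I \right)} = -14 + 2 I$
$161 j{\left(F \right)} + K = 161 \left(-14 + 2 \cdot 18\right) + 286 = 161 \left(-14 + 36\right) + 286 = 161 \cdot 22 + 286 = 3542 + 286 = 3828$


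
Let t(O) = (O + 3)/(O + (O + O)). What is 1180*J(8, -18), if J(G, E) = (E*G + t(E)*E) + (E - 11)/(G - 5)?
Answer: -561680/3 ≈ -1.8723e+5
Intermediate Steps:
t(O) = (3 + O)/(3*O) (t(O) = (3 + O)/(O + 2*O) = (3 + O)/((3*O)) = (3 + O)*(1/(3*O)) = (3 + O)/(3*O))
J(G, E) = 1 + E/3 + E*G + (-11 + E)/(-5 + G) (J(G, E) = (E*G + ((3 + E)/(3*E))*E) + (E - 11)/(G - 5) = (E*G + (1 + E/3)) + (-11 + E)/(-5 + G) = (1 + E/3 + E*G) + (-11 + E)/(-5 + G) = 1 + E/3 + E*G + (-11 + E)/(-5 + G))
1180*J(8, -18) = 1180*((-16 + 8 - ⅔*(-18) - 18*8² - 14/3*(-18)*8)/(-5 + 8)) = 1180*((-16 + 8 + 12 - 18*64 + 672)/3) = 1180*((-16 + 8 + 12 - 1152 + 672)/3) = 1180*((⅓)*(-476)) = 1180*(-476/3) = -561680/3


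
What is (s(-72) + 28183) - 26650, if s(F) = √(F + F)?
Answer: 1533 + 12*I ≈ 1533.0 + 12.0*I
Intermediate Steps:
s(F) = √2*√F (s(F) = √(2*F) = √2*√F)
(s(-72) + 28183) - 26650 = (√2*√(-72) + 28183) - 26650 = (√2*(6*I*√2) + 28183) - 26650 = (12*I + 28183) - 26650 = (28183 + 12*I) - 26650 = 1533 + 12*I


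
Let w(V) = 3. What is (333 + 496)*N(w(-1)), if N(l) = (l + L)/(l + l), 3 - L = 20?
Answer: -5803/3 ≈ -1934.3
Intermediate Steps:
L = -17 (L = 3 - 1*20 = 3 - 20 = -17)
N(l) = (-17 + l)/(2*l) (N(l) = (l - 17)/(l + l) = (-17 + l)/((2*l)) = (-17 + l)*(1/(2*l)) = (-17 + l)/(2*l))
(333 + 496)*N(w(-1)) = (333 + 496)*((1/2)*(-17 + 3)/3) = 829*((1/2)*(1/3)*(-14)) = 829*(-7/3) = -5803/3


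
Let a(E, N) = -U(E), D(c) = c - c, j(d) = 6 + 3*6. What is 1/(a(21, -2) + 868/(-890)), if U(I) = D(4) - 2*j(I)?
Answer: 445/20926 ≈ 0.021265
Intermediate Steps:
j(d) = 24 (j(d) = 6 + 18 = 24)
D(c) = 0
U(I) = -48 (U(I) = 0 - 2*24 = 0 - 48 = -48)
a(E, N) = 48 (a(E, N) = -1*(-48) = 48)
1/(a(21, -2) + 868/(-890)) = 1/(48 + 868/(-890)) = 1/(48 + 868*(-1/890)) = 1/(48 - 434/445) = 1/(20926/445) = 445/20926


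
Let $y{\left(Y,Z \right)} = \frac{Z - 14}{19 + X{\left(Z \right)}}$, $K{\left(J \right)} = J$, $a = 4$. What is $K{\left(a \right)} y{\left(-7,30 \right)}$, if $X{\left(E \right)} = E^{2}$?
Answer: $\frac{64}{919} \approx 0.069641$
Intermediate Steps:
$y{\left(Y,Z \right)} = \frac{-14 + Z}{19 + Z^{2}}$ ($y{\left(Y,Z \right)} = \frac{Z - 14}{19 + Z^{2}} = \frac{-14 + Z}{19 + Z^{2}}$)
$K{\left(a \right)} y{\left(-7,30 \right)} = 4 \frac{-14 + 30}{19 + 30^{2}} = 4 \frac{1}{19 + 900} \cdot 16 = 4 \cdot \frac{1}{919} \cdot 16 = 4 \cdot \frac{16}{919} = \frac{64}{919}$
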